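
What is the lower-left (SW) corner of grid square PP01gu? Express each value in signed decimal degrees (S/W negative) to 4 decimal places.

Field P=15, P=15: +15·20° lon, +15·10° lat → SW at lon 120°, lat 60°.
Square 0, 1: +0·2° lon, +1·1° lat → SW at lon 120°, lat 61°.
Subsquare g=6, u=20: +6·0.0833333° lon, +20·0.0416667° lat → SW at lon 120.5°, lat 61.8333°.
latitude 61.8333, longitude 120.5000.

61.8333, 120.5000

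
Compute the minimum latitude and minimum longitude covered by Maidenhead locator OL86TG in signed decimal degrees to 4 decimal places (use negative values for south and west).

Field O=14, L=11: +14·20° lon, +11·10° lat → SW at lon 100°, lat 20°.
Square 8, 6: +8·2° lon, +6·1° lat → SW at lon 116°, lat 26°.
Subsquare t=19, g=6: +19·0.0833333° lon, +6·0.0416667° lat → SW at lon 117.583°, lat 26.25°.
latitude 26.2500, longitude 117.5833.

26.2500, 117.5833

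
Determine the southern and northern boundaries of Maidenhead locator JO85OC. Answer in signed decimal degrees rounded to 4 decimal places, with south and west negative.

55.0833, 55.1250

Field J=9, O=14: +9·20° lon, +14·10° lat → SW at lon 0°, lat 50°.
Square 8, 5: +8·2° lon, +5·1° lat → SW at lon 16°, lat 55°.
Subsquare o=14, c=2: +14·0.0833333° lon, +2·0.0416667° lat → SW at lon 17.1667°, lat 55.0833°.
Cell spans 0.0833333° lon × 0.0416667° lat.
south 55.0833, north 55.1250.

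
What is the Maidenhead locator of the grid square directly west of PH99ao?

Longitude subsquare a = 0; −1 → -1, wraps to 23 = x, carry into square.
Longitude square 9; −1 → 8.
The latitude characters are unchanged.

PH89xo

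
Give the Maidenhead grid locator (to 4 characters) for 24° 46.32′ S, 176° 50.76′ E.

Shift to the Maidenhead origin (180°W, 90°S): lon 356.85, lat 65.23.
Field: 356.85/20 → 17 → R, 65.23/10 → 6 → G; chars RG.
Square: 16.85/2 → 8, 5.23/1 → 5; chars 85.

RG85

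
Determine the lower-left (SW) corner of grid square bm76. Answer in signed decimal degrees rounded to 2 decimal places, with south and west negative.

Field B=1, M=12: +1·20° lon, +12·10° lat → SW at lon -160°, lat 30°.
Square 7, 6: +7·2° lon, +6·1° lat → SW at lon -146°, lat 36°.
latitude 36.00, longitude -146.00.

36.00, -146.00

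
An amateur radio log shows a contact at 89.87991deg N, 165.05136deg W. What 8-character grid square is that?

AR79lv31

Shift to the Maidenhead origin (180°W, 90°S): lon 14.94864, lat 179.87991.
Field (20°×10°, letters A–R): 14.94864/20 → 0 → A, 179.87991/10 → 17 → R; chars AR.
Square (2°×1°, digits 0–9): 14.94864/2 → 7, 9.87991/1 → 9; chars 79.
Subsquare (5′×2.5′, letters a–x): 0.94864/0.0833333 → 11 → l, 0.87991/0.0416667 → 21 → v; chars lv.
Extended square (30″×15″, digits 0–9): 0.03197/0.00833333 → 3, 0.00491/0.00416667 → 1; chars 31.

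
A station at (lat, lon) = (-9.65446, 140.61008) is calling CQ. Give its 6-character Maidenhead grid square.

QI00hi

Add 180° to longitude and 90° to latitude: 320.6101, 80.3455.
Field: 320.6101/20 → 16 → Q, 80.3455/10 → 8 → I; chars QI.
Square: 0.6101/2 → 0, 0.3455/1 → 0; chars 00.
Subsquare: 0.6101/0.0833333 → 7 → h, 0.3455/0.0416667 → 8 → i; chars hi.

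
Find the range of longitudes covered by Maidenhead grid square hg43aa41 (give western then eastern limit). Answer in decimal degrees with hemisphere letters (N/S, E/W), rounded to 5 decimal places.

31.96667° W, 31.95833° W

Field H=7, G=6: +7·20° lon, +6·10° lat → SW at lon -40°, lat -30°.
Square 4, 3: +4·2° lon, +3·1° lat → SW at lon -32°, lat -27°.
Subsquare a=0, a=0: +0·0.0833333° lon, +0·0.0416667° lat → SW at lon -32°, lat -27°.
Extended square 4, 1: +4·0.00833333° lon, +1·0.00416667° lat → SW at lon -31.9667°, lat -26.9958°.
Cell spans 0.00833333° lon × 0.00416667° lat.
west 31.96667° W, east 31.95833° W.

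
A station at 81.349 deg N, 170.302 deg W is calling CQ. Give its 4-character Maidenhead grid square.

Offset from 180°W / 90°S: lon 9.70°, lat 171.35°.
Field: lon ⌊9.70/20⌋ = 0 → A; lat ⌊171.35/10⌋ = 17 → R.
Square: lon ⌊9.70/2⌋ = 4; lat ⌊1.35/1⌋ = 1.

AR41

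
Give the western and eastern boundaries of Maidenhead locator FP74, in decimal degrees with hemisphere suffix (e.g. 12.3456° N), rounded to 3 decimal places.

66.000° W, 64.000° W

Field F=5, P=15: +5·20° lon, +15·10° lat → SW at lon -80°, lat 60°.
Square 7, 4: +7·2° lon, +4·1° lat → SW at lon -66°, lat 64°.
Cell spans 2° lon × 1° lat.
west 66.000° W, east 64.000° W.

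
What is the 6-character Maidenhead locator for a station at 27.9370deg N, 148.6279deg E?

Shift to the Maidenhead origin (180°W, 90°S): lon 328.6279, lat 117.9370.
Field: 328.6279/20 → 16 → Q, 117.9370/10 → 11 → L; chars QL.
Square: 8.6279/2 → 4, 7.9370/1 → 7; chars 47.
Subsquare: 0.6279/0.0833333 → 7 → h, 0.9370/0.0416667 → 22 → w; chars hw.

QL47hw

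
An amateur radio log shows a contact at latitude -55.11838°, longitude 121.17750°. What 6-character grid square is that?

PD04ov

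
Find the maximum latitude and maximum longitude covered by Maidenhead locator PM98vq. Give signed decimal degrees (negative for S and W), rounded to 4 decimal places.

38.7083, 139.8333

Field P=15, M=12: +15·20° lon, +12·10° lat → SW at lon 120°, lat 30°.
Square 9, 8: +9·2° lon, +8·1° lat → SW at lon 138°, lat 38°.
Subsquare v=21, q=16: +21·0.0833333° lon, +16·0.0416667° lat → SW at lon 139.75°, lat 38.6667°.
Cell spans 0.0833333° lon × 0.0416667° lat. NE corner is SW corner plus one full cell.
latitude 38.7083, longitude 139.8333.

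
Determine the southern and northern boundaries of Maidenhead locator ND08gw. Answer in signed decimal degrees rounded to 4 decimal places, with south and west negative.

Field N=13, D=3: +13·20° lon, +3·10° lat → SW at lon 80°, lat -60°.
Square 0, 8: +0·2° lon, +8·1° lat → SW at lon 80°, lat -52°.
Subsquare g=6, w=22: +6·0.0833333° lon, +22·0.0416667° lat → SW at lon 80.5°, lat -51.0833°.
Cell spans 0.0833333° lon × 0.0416667° lat.
south -51.0833, north -51.0417.

-51.0833, -51.0417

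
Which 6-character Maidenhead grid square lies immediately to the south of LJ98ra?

LJ97rx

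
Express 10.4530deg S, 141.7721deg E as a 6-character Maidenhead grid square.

Add 180° to longitude and 90° to latitude: 321.7721, 79.5470.
Field: 321.7721/20 → 16 → Q, 79.5470/10 → 7 → H; chars QH.
Square: 1.7721/2 → 0, 9.5470/1 → 9; chars 09.
Subsquare: 1.7721/0.0833333 → 21 → v, 0.5470/0.0416667 → 13 → n; chars vn.

QH09vn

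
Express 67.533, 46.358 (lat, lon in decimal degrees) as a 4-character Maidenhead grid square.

LP37

Offset from 180°W / 90°S: lon 226.36°, lat 157.53°.
Field: 226.36/20 → 11 → L, 157.53/10 → 15 → P; chars LP.
Square: 6.36/2 → 3, 7.53/1 → 7; chars 37.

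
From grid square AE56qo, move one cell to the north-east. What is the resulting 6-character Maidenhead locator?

AE56rp

Longitude subsquare q = 16; +1 → 17 = r.
Latitude subsquare o = 14; +1 → 15 = p.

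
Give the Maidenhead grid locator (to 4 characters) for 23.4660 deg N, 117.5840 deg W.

Add 180° to longitude and 90° to latitude: 62.42, 113.47.
Field: 62.42/20 → 3 → D, 113.47/10 → 11 → L; chars DL.
Square: 2.42/2 → 1, 3.47/1 → 3; chars 13.

DL13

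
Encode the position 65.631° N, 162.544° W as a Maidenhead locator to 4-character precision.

AP85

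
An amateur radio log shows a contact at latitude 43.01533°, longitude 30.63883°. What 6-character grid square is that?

Offset from 180°W / 90°S: lon 210.6388°, lat 133.0153°.
Field (20°×10°, letters A–R): 210.6388/20 → 10 → K, 133.0153/10 → 13 → N; chars KN.
Square (2°×1°, digits 0–9): 10.6388/2 → 5, 3.0153/1 → 3; chars 53.
Subsquare (5′×2.5′, letters a–x): 0.6388/0.0833333 → 7 → h, 0.0153/0.0416667 → 0 → a; chars ha.

KN53ha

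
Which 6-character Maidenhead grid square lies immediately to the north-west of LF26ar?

LF16xs

Longitude subsquare a = 0; −1 → -1, wraps to 23 = x, carry into square.
Longitude square 2; −1 → 1.
Latitude subsquare r = 17; +1 → 18 = s.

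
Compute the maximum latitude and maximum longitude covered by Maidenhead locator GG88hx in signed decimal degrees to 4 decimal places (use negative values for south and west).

Field G=6, G=6: +6·20° lon, +6·10° lat → SW at lon -60°, lat -30°.
Square 8, 8: +8·2° lon, +8·1° lat → SW at lon -44°, lat -22°.
Subsquare h=7, x=23: +7·0.0833333° lon, +23·0.0416667° lat → SW at lon -43.4167°, lat -21.0417°.
Cell spans 0.0833333° lon × 0.0416667° lat. NE corner is SW corner plus one full cell.
latitude -21.0000, longitude -43.3333.

-21.0000, -43.3333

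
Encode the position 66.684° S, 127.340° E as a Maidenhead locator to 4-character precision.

PC33

Offset from 180°W / 90°S: lon 307.34°, lat 23.32°.
Field (20°×10°, letters A–R): 307.34/20 → 15 → P, 23.32/10 → 2 → C; chars PC.
Square (2°×1°, digits 0–9): 7.34/2 → 3, 3.32/1 → 3; chars 33.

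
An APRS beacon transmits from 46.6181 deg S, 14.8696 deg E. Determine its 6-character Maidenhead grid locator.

Offset from 180°W / 90°S: lon 194.8696°, lat 43.3819°.
Field (20°×10°, letters A–R): lon ⌊194.8696/20⌋ = 9 → J; lat ⌊43.3819/10⌋ = 4 → E.
Square (2°×1°, digits 0–9): lon ⌊14.8696/2⌋ = 7; lat ⌊3.3819/1⌋ = 3.
Subsquare (5′×2.5′, letters a–x): lon ⌊0.8696/0.0833333⌋ = 10 → k; lat ⌊0.3819/0.0416667⌋ = 9 → j.

JE73kj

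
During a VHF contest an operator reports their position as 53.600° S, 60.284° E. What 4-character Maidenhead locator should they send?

MD06

Add 180° to longitude and 90° to latitude: 240.28, 36.40.
Field: lon ⌊240.28/20⌋ = 12 → M; lat ⌊36.40/10⌋ = 3 → D.
Square: lon ⌊0.28/2⌋ = 0; lat ⌊6.40/1⌋ = 6.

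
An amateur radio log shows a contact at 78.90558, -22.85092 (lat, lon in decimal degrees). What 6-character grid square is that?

Add 180° to longitude and 90° to latitude: 157.1491, 168.9056.
Field: 157.1491/20 → 7 → H, 168.9056/10 → 16 → Q; chars HQ.
Square: 17.1491/2 → 8, 8.9056/1 → 8; chars 88.
Subsquare: 1.1491/0.0833333 → 13 → n, 0.9056/0.0416667 → 21 → v; chars nv.

HQ88nv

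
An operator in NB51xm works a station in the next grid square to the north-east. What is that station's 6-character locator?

NB61an

Longitude subsquare x = 23; +1 → 24, wraps to 0 = a, carry into square.
Longitude square 5; +1 → 6.
Latitude subsquare m = 12; +1 → 13 = n.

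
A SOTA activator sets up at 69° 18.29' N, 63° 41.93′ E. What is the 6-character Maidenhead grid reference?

Shift to the Maidenhead origin (180°W, 90°S): lon 243.6988, lat 159.3048.
Field: lon ⌊243.6988/20⌋ = 12 → M; lat ⌊159.3048/10⌋ = 15 → P.
Square: lon ⌊3.6988/2⌋ = 1; lat ⌊9.3048/1⌋ = 9.
Subsquare: lon ⌊1.6988/0.0833333⌋ = 20 → u; lat ⌊0.3048/0.0416667⌋ = 7 → h.

MP19uh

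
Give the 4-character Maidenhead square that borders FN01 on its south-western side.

Longitude square 0; −1 → -1, wraps to 9, carry into field.
Longitude field F = 5; −1 → 4 = E.
Latitude square 1; −1 → 0.

EN90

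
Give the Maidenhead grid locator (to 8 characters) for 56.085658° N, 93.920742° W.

EO36ac90

Offset from 180°W / 90°S: lon 86.07926°, lat 146.08566°.
Field: lon ⌊86.07926/20⌋ = 4 → E; lat ⌊146.08566/10⌋ = 14 → O.
Square: lon ⌊6.07926/2⌋ = 3; lat ⌊6.08566/1⌋ = 6.
Subsquare: lon ⌊0.07926/0.0833333⌋ = 0 → a; lat ⌊0.08566/0.0416667⌋ = 2 → c.
Extended square: lon ⌊0.07926/0.00833333⌋ = 9; lat ⌊0.00232/0.00416667⌋ = 0.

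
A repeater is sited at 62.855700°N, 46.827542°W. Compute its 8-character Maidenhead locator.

Offset from 180°W / 90°S: lon 133.17246°, lat 152.85570°.
Field: lon ⌊133.17246/20⌋ = 6 → G; lat ⌊152.85570/10⌋ = 15 → P.
Square: lon ⌊13.17246/2⌋ = 6; lat ⌊2.85570/1⌋ = 2.
Subsquare: lon ⌊1.17246/0.0833333⌋ = 14 → o; lat ⌊0.85570/0.0416667⌋ = 20 → u.
Extended square: lon ⌊0.00579/0.00833333⌋ = 0; lat ⌊0.02237/0.00416667⌋ = 5.

GP62ou05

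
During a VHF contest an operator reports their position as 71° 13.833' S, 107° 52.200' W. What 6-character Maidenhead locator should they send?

DB68bs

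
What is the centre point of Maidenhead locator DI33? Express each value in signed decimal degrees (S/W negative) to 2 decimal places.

Field D=3, I=8: +3·20° lon, +8·10° lat → SW at lon -120°, lat -10°.
Square 3, 3: +3·2° lon, +3·1° lat → SW at lon -114°, lat -7°.
Cell spans 2° lon × 1° lat. Centre is SW corner plus half of each.
latitude -6.50, longitude -113.00.

-6.50, -113.00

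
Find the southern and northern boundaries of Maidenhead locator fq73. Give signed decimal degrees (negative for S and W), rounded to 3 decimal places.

73.000, 74.000

Field F=5, Q=16: +5·20° lon, +16·10° lat → SW at lon -80°, lat 70°.
Square 7, 3: +7·2° lon, +3·1° lat → SW at lon -66°, lat 73°.
Cell spans 2° lon × 1° lat.
south 73.000, north 74.000.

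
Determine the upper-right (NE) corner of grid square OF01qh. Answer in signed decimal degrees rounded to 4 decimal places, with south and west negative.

-38.6667, 101.4167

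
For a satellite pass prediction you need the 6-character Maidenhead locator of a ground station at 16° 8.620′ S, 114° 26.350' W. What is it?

DH23su

Offset from 180°W / 90°S: lon 65.5608°, lat 73.8563°.
Field (20°×10°, letters A–R): 65.5608/20 → 3 → D, 73.8563/10 → 7 → H; chars DH.
Square (2°×1°, digits 0–9): 5.5608/2 → 2, 3.8563/1 → 3; chars 23.
Subsquare (5′×2.5′, letters a–x): 1.5608/0.0833333 → 18 → s, 0.8563/0.0416667 → 20 → u; chars su.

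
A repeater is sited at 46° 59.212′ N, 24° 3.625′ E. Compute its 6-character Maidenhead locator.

Add 180° to longitude and 90° to latitude: 204.0604, 136.9869.
Field: 204.0604/20 → 10 → K, 136.9869/10 → 13 → N; chars KN.
Square: 4.0604/2 → 2, 6.9869/1 → 6; chars 26.
Subsquare: 0.0604/0.0833333 → 0 → a, 0.9869/0.0416667 → 23 → x; chars ax.

KN26ax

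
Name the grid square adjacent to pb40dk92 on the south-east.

Longitude extended square 9; +1 → 10, wraps to 0, carry into subsquare.
Longitude subsquare d = 3; +1 → 4 = e.
Latitude extended square 2; −1 → 1.

PB40ek01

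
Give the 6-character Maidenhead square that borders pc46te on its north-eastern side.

PC46uf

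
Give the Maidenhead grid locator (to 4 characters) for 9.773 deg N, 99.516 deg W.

EJ09

Shift to the Maidenhead origin (180°W, 90°S): lon 80.48, lat 99.77.
Field: 80.48/20 → 4 → E, 99.77/10 → 9 → J; chars EJ.
Square: 0.48/2 → 0, 9.77/1 → 9; chars 09.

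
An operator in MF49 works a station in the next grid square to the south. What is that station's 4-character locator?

MF48

Latitude square 9; −1 → 8.
The longitude characters are unchanged.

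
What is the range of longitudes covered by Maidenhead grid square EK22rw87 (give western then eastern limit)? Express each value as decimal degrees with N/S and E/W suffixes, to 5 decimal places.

Field E=4, K=10: +4·20° lon, +10·10° lat → SW at lon -100°, lat 10°.
Square 2, 2: +2·2° lon, +2·1° lat → SW at lon -96°, lat 12°.
Subsquare r=17, w=22: +17·0.0833333° lon, +22·0.0416667° lat → SW at lon -94.5833°, lat 12.9167°.
Extended square 8, 7: +8·0.00833333° lon, +7·0.00416667° lat → SW at lon -94.5167°, lat 12.9458°.
Cell spans 0.00833333° lon × 0.00416667° lat.
west 94.51667° W, east 94.50833° W.

94.51667° W, 94.50833° W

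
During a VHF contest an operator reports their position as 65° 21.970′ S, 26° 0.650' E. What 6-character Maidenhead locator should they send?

KC34ap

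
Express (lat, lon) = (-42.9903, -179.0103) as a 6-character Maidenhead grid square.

AE07la

Add 180° to longitude and 90° to latitude: 0.9897, 47.0097.
Field: lon ⌊0.9897/20⌋ = 0 → A; lat ⌊47.0097/10⌋ = 4 → E.
Square: lon ⌊0.9897/2⌋ = 0; lat ⌊7.0097/1⌋ = 7.
Subsquare: lon ⌊0.9897/0.0833333⌋ = 11 → l; lat ⌊0.0097/0.0416667⌋ = 0 → a.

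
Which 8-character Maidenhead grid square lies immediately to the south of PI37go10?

PI37gn19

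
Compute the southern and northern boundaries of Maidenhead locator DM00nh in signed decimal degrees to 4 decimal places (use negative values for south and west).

30.2917, 30.3333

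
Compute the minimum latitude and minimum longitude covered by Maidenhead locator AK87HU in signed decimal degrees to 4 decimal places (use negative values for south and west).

Field A=0, K=10: +0·20° lon, +10·10° lat → SW at lon -180°, lat 10°.
Square 8, 7: +8·2° lon, +7·1° lat → SW at lon -164°, lat 17°.
Subsquare h=7, u=20: +7·0.0833333° lon, +20·0.0416667° lat → SW at lon -163.417°, lat 17.8333°.
latitude 17.8333, longitude -163.4167.

17.8333, -163.4167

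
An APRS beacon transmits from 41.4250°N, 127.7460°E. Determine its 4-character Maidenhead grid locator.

PN31

Shift to the Maidenhead origin (180°W, 90°S): lon 307.75, lat 131.43.
Field: 307.75/20 → 15 → P, 131.43/10 → 13 → N; chars PN.
Square: 7.75/2 → 3, 1.43/1 → 1; chars 31.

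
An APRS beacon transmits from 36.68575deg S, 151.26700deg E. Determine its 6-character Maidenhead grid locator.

Shift to the Maidenhead origin (180°W, 90°S): lon 331.2670, lat 53.3143.
Field: lon ⌊331.2670/20⌋ = 16 → Q; lat ⌊53.3143/10⌋ = 5 → F.
Square: lon ⌊11.2670/2⌋ = 5; lat ⌊3.3143/1⌋ = 3.
Subsquare: lon ⌊1.2670/0.0833333⌋ = 15 → p; lat ⌊0.3143/0.0416667⌋ = 7 → h.

QF53ph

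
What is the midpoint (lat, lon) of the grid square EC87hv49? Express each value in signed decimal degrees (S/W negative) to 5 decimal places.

-62.08542, -83.37917

Field E=4, C=2: +4·20° lon, +2·10° lat → SW at lon -100°, lat -70°.
Square 8, 7: +8·2° lon, +7·1° lat → SW at lon -84°, lat -63°.
Subsquare h=7, v=21: +7·0.0833333° lon, +21·0.0416667° lat → SW at lon -83.4167°, lat -62.125°.
Extended square 4, 9: +4·0.00833333° lon, +9·0.00416667° lat → SW at lon -83.3833°, lat -62.0875°.
Cell spans 0.00833333° lon × 0.00416667° lat. Centre is SW corner plus half of each.
latitude -62.08542, longitude -83.37917.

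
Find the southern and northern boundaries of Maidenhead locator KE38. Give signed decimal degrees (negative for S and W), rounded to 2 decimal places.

Field K=10, E=4: +10·20° lon, +4·10° lat → SW at lon 20°, lat -50°.
Square 3, 8: +3·2° lon, +8·1° lat → SW at lon 26°, lat -42°.
Cell spans 2° lon × 1° lat.
south -42.00, north -41.00.

-42.00, -41.00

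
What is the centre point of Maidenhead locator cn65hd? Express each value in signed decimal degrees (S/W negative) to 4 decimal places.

45.1458, -127.3750

Field C=2, N=13: +2·20° lon, +13·10° lat → SW at lon -140°, lat 40°.
Square 6, 5: +6·2° lon, +5·1° lat → SW at lon -128°, lat 45°.
Subsquare h=7, d=3: +7·0.0833333° lon, +3·0.0416667° lat → SW at lon -127.417°, lat 45.125°.
Cell spans 0.0833333° lon × 0.0416667° lat. Centre is SW corner plus half of each.
latitude 45.1458, longitude -127.3750.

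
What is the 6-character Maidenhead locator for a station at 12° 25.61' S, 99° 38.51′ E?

NH97tn

Offset from 180°W / 90°S: lon 279.6418°, lat 77.5732°.
Field: 279.6418/20 → 13 → N, 77.5732/10 → 7 → H; chars NH.
Square: 19.6418/2 → 9, 7.5732/1 → 7; chars 97.
Subsquare: 1.6418/0.0833333 → 19 → t, 0.5732/0.0416667 → 13 → n; chars tn.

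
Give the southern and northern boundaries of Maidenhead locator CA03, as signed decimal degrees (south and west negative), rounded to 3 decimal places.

Field C=2, A=0: +2·20° lon, +0·10° lat → SW at lon -140°, lat -90°.
Square 0, 3: +0·2° lon, +3·1° lat → SW at lon -140°, lat -87°.
Cell spans 2° lon × 1° lat.
south -87.000, north -86.000.

-87.000, -86.000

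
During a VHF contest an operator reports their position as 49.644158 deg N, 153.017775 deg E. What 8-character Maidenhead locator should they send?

Offset from 180°W / 90°S: lon 333.01778°, lat 139.64416°.
Field (20°×10°, letters A–R): 333.01778/20 → 16 → Q, 139.64416/10 → 13 → N; chars QN.
Square (2°×1°, digits 0–9): 13.01778/2 → 6, 9.64416/1 → 9; chars 69.
Subsquare (5′×2.5′, letters a–x): 1.01778/0.0833333 → 12 → m, 0.64416/0.0416667 → 15 → p; chars mp.
Extended square (30″×15″, digits 0–9): 0.01778/0.00833333 → 2, 0.01916/0.00416667 → 4; chars 24.

QN69mp24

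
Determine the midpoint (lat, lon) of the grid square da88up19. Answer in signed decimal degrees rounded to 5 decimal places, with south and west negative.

-81.33542, -102.32083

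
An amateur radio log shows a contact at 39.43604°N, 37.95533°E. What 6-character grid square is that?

Add 180° to longitude and 90° to latitude: 217.9553, 129.4360.
Field: lon ⌊217.9553/20⌋ = 10 → K; lat ⌊129.4360/10⌋ = 12 → M.
Square: lon ⌊17.9553/2⌋ = 8; lat ⌊9.4360/1⌋ = 9.
Subsquare: lon ⌊1.9553/0.0833333⌋ = 23 → x; lat ⌊0.4360/0.0416667⌋ = 10 → k.

KM89xk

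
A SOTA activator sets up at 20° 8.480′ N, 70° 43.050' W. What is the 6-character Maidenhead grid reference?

FL40pd

Offset from 180°W / 90°S: lon 109.2825°, lat 110.1413°.
Field: lon ⌊109.2825/20⌋ = 5 → F; lat ⌊110.1413/10⌋ = 11 → L.
Square: lon ⌊9.2825/2⌋ = 4; lat ⌊0.1413/1⌋ = 0.
Subsquare: lon ⌊1.2825/0.0833333⌋ = 15 → p; lat ⌊0.1413/0.0416667⌋ = 3 → d.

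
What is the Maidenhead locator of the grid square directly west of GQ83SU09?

Longitude extended square 0; −1 → -1, wraps to 9, carry into subsquare.
Longitude subsquare s = 18; −1 → 17 = r.
The latitude characters are unchanged.

GQ83ru99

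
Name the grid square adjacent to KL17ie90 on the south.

Latitude extended square 0; −1 → -1, wraps to 9, carry into subsquare.
Latitude subsquare e = 4; −1 → 3 = d.
The longitude characters are unchanged.

KL17id99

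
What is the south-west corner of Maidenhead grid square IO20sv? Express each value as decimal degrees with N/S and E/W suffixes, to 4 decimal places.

50.8750° N, 14.5000° W

Field I=8, O=14: +8·20° lon, +14·10° lat → SW at lon -20°, lat 50°.
Square 2, 0: +2·2° lon, +0·1° lat → SW at lon -16°, lat 50°.
Subsquare s=18, v=21: +18·0.0833333° lon, +21·0.0416667° lat → SW at lon -14.5°, lat 50.875°.
latitude 50.8750° N, longitude 14.5000° W.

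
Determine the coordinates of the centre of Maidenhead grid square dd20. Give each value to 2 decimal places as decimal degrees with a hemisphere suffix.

Field D=3, D=3: +3·20° lon, +3·10° lat → SW at lon -120°, lat -60°.
Square 2, 0: +2·2° lon, +0·1° lat → SW at lon -116°, lat -60°.
Cell spans 2° lon × 1° lat. Centre is SW corner plus half of each.
latitude 59.50° S, longitude 115.00° W.

59.50° S, 115.00° W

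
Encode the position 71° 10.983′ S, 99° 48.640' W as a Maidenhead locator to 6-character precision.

EB08ct

Offset from 180°W / 90°S: lon 80.1893°, lat 18.8170°.
Field: lon ⌊80.1893/20⌋ = 4 → E; lat ⌊18.8170/10⌋ = 1 → B.
Square: lon ⌊0.1893/2⌋ = 0; lat ⌊8.8170/1⌋ = 8.
Subsquare: lon ⌊0.1893/0.0833333⌋ = 2 → c; lat ⌊0.8170/0.0416667⌋ = 19 → t.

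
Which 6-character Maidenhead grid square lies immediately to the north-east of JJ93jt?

JJ93ku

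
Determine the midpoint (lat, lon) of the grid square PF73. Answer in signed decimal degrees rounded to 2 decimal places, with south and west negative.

-36.50, 135.00

Field P=15, F=5: +15·20° lon, +5·10° lat → SW at lon 120°, lat -40°.
Square 7, 3: +7·2° lon, +3·1° lat → SW at lon 134°, lat -37°.
Cell spans 2° lon × 1° lat. Centre is SW corner plus half of each.
latitude -36.50, longitude 135.00.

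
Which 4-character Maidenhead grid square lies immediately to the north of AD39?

Latitude square 9; +1 → 10, wraps to 0, carry into field.
Latitude field D = 3; +1 → 4 = E.
The longitude characters are unchanged.

AE30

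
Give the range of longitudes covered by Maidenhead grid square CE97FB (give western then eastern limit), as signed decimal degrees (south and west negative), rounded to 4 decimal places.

-121.5833, -121.5000

Field C=2, E=4: +2·20° lon, +4·10° lat → SW at lon -140°, lat -50°.
Square 9, 7: +9·2° lon, +7·1° lat → SW at lon -122°, lat -43°.
Subsquare f=5, b=1: +5·0.0833333° lon, +1·0.0416667° lat → SW at lon -121.583°, lat -42.9583°.
Cell spans 0.0833333° lon × 0.0416667° lat.
west -121.5833, east -121.5000.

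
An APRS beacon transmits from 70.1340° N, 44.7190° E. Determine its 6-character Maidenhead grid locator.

LQ20id

Add 180° to longitude and 90° to latitude: 224.7190, 160.1340.
Field: 224.7190/20 → 11 → L, 160.1340/10 → 16 → Q; chars LQ.
Square: 4.7190/2 → 2, 0.1340/1 → 0; chars 20.
Subsquare: 0.7190/0.0833333 → 8 → i, 0.1340/0.0416667 → 3 → d; chars id.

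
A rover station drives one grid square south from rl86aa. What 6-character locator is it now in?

RL85ax

Latitude subsquare a = 0; −1 → -1, wraps to 23 = x, carry into square.
Latitude square 6; −1 → 5.
The longitude characters are unchanged.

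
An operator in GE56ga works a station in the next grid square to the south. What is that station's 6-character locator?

Latitude subsquare a = 0; −1 → -1, wraps to 23 = x, carry into square.
Latitude square 6; −1 → 5.
The longitude characters are unchanged.

GE55gx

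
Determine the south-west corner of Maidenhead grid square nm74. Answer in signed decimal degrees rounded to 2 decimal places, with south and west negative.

Field N=13, M=12: +13·20° lon, +12·10° lat → SW at lon 80°, lat 30°.
Square 7, 4: +7·2° lon, +4·1° lat → SW at lon 94°, lat 34°.
latitude 34.00, longitude 94.00.

34.00, 94.00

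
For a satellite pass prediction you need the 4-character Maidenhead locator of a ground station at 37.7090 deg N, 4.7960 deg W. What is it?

IM77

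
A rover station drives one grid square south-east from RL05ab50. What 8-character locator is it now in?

RL05aa69

Longitude extended square 5; +1 → 6.
Latitude extended square 0; −1 → -1, wraps to 9, carry into subsquare.
Latitude subsquare b = 1; −1 → 0 = a.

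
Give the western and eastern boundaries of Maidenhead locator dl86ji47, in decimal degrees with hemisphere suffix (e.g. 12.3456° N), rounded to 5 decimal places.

Field D=3, L=11: +3·20° lon, +11·10° lat → SW at lon -120°, lat 20°.
Square 8, 6: +8·2° lon, +6·1° lat → SW at lon -104°, lat 26°.
Subsquare j=9, i=8: +9·0.0833333° lon, +8·0.0416667° lat → SW at lon -103.25°, lat 26.3333°.
Extended square 4, 7: +4·0.00833333° lon, +7·0.00416667° lat → SW at lon -103.217°, lat 26.3625°.
Cell spans 0.00833333° lon × 0.00416667° lat.
west 103.21667° W, east 103.20833° W.

103.21667° W, 103.20833° W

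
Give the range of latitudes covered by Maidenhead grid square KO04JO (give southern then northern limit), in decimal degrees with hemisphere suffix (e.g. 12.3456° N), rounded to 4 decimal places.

54.5833° N, 54.6250° N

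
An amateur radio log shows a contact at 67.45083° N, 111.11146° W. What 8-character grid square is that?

DP47kk68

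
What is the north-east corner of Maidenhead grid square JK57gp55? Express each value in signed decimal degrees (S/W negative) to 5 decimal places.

Field J=9, K=10: +9·20° lon, +10·10° lat → SW at lon 0°, lat 10°.
Square 5, 7: +5·2° lon, +7·1° lat → SW at lon 10°, lat 17°.
Subsquare g=6, p=15: +6·0.0833333° lon, +15·0.0416667° lat → SW at lon 10.5°, lat 17.625°.
Extended square 5, 5: +5·0.00833333° lon, +5·0.00416667° lat → SW at lon 10.5417°, lat 17.6458°.
Cell spans 0.00833333° lon × 0.00416667° lat. NE corner is SW corner plus one full cell.
latitude 17.65000, longitude 10.55000.

17.65000, 10.55000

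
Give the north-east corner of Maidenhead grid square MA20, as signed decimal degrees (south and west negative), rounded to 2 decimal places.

-89.00, 66.00

Field M=12, A=0: +12·20° lon, +0·10° lat → SW at lon 60°, lat -90°.
Square 2, 0: +2·2° lon, +0·1° lat → SW at lon 64°, lat -90°.
Cell spans 2° lon × 1° lat. NE corner is SW corner plus one full cell.
latitude -89.00, longitude 66.00.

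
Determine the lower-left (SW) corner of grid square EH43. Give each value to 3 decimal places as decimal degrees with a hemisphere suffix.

17.000° S, 92.000° W

Field E=4, H=7: +4·20° lon, +7·10° lat → SW at lon -100°, lat -20°.
Square 4, 3: +4·2° lon, +3·1° lat → SW at lon -92°, lat -17°.
latitude 17.000° S, longitude 92.000° W.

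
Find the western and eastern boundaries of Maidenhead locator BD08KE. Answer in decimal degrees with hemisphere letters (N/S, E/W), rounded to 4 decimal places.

159.1667° W, 159.0833° W

Field B=1, D=3: +1·20° lon, +3·10° lat → SW at lon -160°, lat -60°.
Square 0, 8: +0·2° lon, +8·1° lat → SW at lon -160°, lat -52°.
Subsquare k=10, e=4: +10·0.0833333° lon, +4·0.0416667° lat → SW at lon -159.167°, lat -51.8333°.
Cell spans 0.0833333° lon × 0.0416667° lat.
west 159.1667° W, east 159.0833° W.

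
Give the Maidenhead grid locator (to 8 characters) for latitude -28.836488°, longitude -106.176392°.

DG61vd89

Add 180° to longitude and 90° to latitude: 73.82361, 61.16351.
Field (20°×10°, letters A–R): lon ⌊73.82361/20⌋ = 3 → D; lat ⌊61.16351/10⌋ = 6 → G.
Square (2°×1°, digits 0–9): lon ⌊13.82361/2⌋ = 6; lat ⌊1.16351/1⌋ = 1.
Subsquare (5′×2.5′, letters a–x): lon ⌊1.82361/0.0833333⌋ = 21 → v; lat ⌊0.16351/0.0416667⌋ = 3 → d.
Extended square (30″×15″, digits 0–9): lon ⌊0.07361/0.00833333⌋ = 8; lat ⌊0.03851/0.00416667⌋ = 9.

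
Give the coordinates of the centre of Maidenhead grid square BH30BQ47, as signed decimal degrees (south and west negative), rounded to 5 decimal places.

Field B=1, H=7: +1·20° lon, +7·10° lat → SW at lon -160°, lat -20°.
Square 3, 0: +3·2° lon, +0·1° lat → SW at lon -154°, lat -20°.
Subsquare b=1, q=16: +1·0.0833333° lon, +16·0.0416667° lat → SW at lon -153.917°, lat -19.3333°.
Extended square 4, 7: +4·0.00833333° lon, +7·0.00416667° lat → SW at lon -153.883°, lat -19.3042°.
Cell spans 0.00833333° lon × 0.00416667° lat. Centre is SW corner plus half of each.
latitude -19.30208, longitude -153.87917.

-19.30208, -153.87917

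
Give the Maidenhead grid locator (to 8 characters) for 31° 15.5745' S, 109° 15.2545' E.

Offset from 180°W / 90°S: lon 289.25424°, lat 58.74043°.
Field (20°×10°, letters A–R): lon ⌊289.25424/20⌋ = 14 → O; lat ⌊58.74043/10⌋ = 5 → F.
Square (2°×1°, digits 0–9): lon ⌊9.25424/2⌋ = 4; lat ⌊8.74043/1⌋ = 8.
Subsquare (5′×2.5′, letters a–x): lon ⌊1.25424/0.0833333⌋ = 15 → p; lat ⌊0.74043/0.0416667⌋ = 17 → r.
Extended square (30″×15″, digits 0–9): lon ⌊0.00424/0.00833333⌋ = 0; lat ⌊0.03209/0.00416667⌋ = 7.

OF48pr07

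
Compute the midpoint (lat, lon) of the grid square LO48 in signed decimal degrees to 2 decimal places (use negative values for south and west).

Field L=11, O=14: +11·20° lon, +14·10° lat → SW at lon 40°, lat 50°.
Square 4, 8: +4·2° lon, +8·1° lat → SW at lon 48°, lat 58°.
Cell spans 2° lon × 1° lat. Centre is SW corner plus half of each.
latitude 58.50, longitude 49.00.

58.50, 49.00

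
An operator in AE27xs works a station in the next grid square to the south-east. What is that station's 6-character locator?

Longitude subsquare x = 23; +1 → 24, wraps to 0 = a, carry into square.
Longitude square 2; +1 → 3.
Latitude subsquare s = 18; −1 → 17 = r.

AE37ar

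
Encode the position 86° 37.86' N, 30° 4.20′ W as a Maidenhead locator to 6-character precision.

HR46xp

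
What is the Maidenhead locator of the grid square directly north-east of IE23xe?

IE33af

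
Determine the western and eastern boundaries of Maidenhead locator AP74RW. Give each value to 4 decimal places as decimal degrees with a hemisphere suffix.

164.5833° W, 164.5000° W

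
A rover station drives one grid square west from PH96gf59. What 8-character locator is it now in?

PH96gf49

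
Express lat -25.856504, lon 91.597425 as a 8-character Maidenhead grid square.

NG54td14

Shift to the Maidenhead origin (180°W, 90°S): lon 271.59742, lat 64.14350.
Field (20°×10°, letters A–R): lon ⌊271.59742/20⌋ = 13 → N; lat ⌊64.14350/10⌋ = 6 → G.
Square (2°×1°, digits 0–9): lon ⌊11.59742/2⌋ = 5; lat ⌊4.14350/1⌋ = 4.
Subsquare (5′×2.5′, letters a–x): lon ⌊1.59742/0.0833333⌋ = 19 → t; lat ⌊0.14350/0.0416667⌋ = 3 → d.
Extended square (30″×15″, digits 0–9): lon ⌊0.01409/0.00833333⌋ = 1; lat ⌊0.01850/0.00416667⌋ = 4.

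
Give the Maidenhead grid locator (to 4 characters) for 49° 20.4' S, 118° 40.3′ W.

Offset from 180°W / 90°S: lon 61.33°, lat 40.66°.
Field: 61.33/20 → 3 → D, 40.66/10 → 4 → E; chars DE.
Square: 1.33/2 → 0, 0.66/1 → 0; chars 00.

DE00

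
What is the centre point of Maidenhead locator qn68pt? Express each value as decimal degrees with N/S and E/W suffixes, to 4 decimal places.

48.8125° N, 153.2917° E

Field Q=16, N=13: +16·20° lon, +13·10° lat → SW at lon 140°, lat 40°.
Square 6, 8: +6·2° lon, +8·1° lat → SW at lon 152°, lat 48°.
Subsquare p=15, t=19: +15·0.0833333° lon, +19·0.0416667° lat → SW at lon 153.25°, lat 48.7917°.
Cell spans 0.0833333° lon × 0.0416667° lat. Centre is SW corner plus half of each.
latitude 48.8125° N, longitude 153.2917° E.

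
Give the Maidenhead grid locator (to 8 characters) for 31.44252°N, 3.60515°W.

Add 180° to longitude and 90° to latitude: 176.39485, 121.44252.
Field (20°×10°, letters A–R): lon ⌊176.39485/20⌋ = 8 → I; lat ⌊121.44252/10⌋ = 12 → M.
Square (2°×1°, digits 0–9): lon ⌊16.39485/2⌋ = 8; lat ⌊1.44252/1⌋ = 1.
Subsquare (5′×2.5′, letters a–x): lon ⌊0.39485/0.0833333⌋ = 4 → e; lat ⌊0.44252/0.0416667⌋ = 10 → k.
Extended square (30″×15″, digits 0–9): lon ⌊0.06152/0.00833333⌋ = 7; lat ⌊0.02585/0.00416667⌋ = 6.

IM81ek76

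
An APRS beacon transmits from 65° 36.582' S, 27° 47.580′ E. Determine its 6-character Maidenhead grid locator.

KC34vj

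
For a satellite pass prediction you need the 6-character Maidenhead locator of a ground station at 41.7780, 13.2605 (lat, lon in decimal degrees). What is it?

Shift to the Maidenhead origin (180°W, 90°S): lon 193.2605, lat 131.7780.
Field: 193.2605/20 → 9 → J, 131.7780/10 → 13 → N; chars JN.
Square: 13.2605/2 → 6, 1.7780/1 → 1; chars 61.
Subsquare: 1.2605/0.0833333 → 15 → p, 0.7780/0.0416667 → 18 → s; chars ps.

JN61ps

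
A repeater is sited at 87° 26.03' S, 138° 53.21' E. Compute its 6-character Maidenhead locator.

PA92kn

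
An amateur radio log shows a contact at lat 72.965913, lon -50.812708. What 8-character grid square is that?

GQ42ox21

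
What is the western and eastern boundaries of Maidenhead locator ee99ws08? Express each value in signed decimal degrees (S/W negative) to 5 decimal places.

Field E=4, E=4: +4·20° lon, +4·10° lat → SW at lon -100°, lat -50°.
Square 9, 9: +9·2° lon, +9·1° lat → SW at lon -82°, lat -41°.
Subsquare w=22, s=18: +22·0.0833333° lon, +18·0.0416667° lat → SW at lon -80.1667°, lat -40.25°.
Extended square 0, 8: +0·0.00833333° lon, +8·0.00416667° lat → SW at lon -80.1667°, lat -40.2167°.
Cell spans 0.00833333° lon × 0.00416667° lat.
west -80.16667, east -80.15833.

-80.16667, -80.15833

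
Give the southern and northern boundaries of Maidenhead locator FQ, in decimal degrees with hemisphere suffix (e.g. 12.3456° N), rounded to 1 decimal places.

Field F=5, Q=16: +5·20° lon, +16·10° lat → SW at lon -80°, lat 70°.
Cell spans 20° lon × 10° lat.
south 70.0° N, north 80.0° N.

70.0° N, 80.0° N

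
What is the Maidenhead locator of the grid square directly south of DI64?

Latitude square 4; −1 → 3.
The longitude characters are unchanged.

DI63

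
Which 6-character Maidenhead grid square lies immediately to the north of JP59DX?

Latitude subsquare x = 23; +1 → 24, wraps to 0 = a, carry into square.
Latitude square 9; +1 → 10, wraps to 0, carry into field.
Latitude field P = 15; +1 → 16 = Q.
The longitude characters are unchanged.

JQ50da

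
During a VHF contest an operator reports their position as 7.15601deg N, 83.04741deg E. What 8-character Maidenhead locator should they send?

NJ17md57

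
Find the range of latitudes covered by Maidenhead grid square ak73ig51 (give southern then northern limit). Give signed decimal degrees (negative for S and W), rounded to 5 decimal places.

13.25417, 13.25833

Field A=0, K=10: +0·20° lon, +10·10° lat → SW at lon -180°, lat 10°.
Square 7, 3: +7·2° lon, +3·1° lat → SW at lon -166°, lat 13°.
Subsquare i=8, g=6: +8·0.0833333° lon, +6·0.0416667° lat → SW at lon -165.333°, lat 13.25°.
Extended square 5, 1: +5·0.00833333° lon, +1·0.00416667° lat → SW at lon -165.292°, lat 13.2542°.
Cell spans 0.00833333° lon × 0.00416667° lat.
south 13.25417, north 13.25833.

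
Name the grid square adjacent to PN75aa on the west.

Longitude subsquare a = 0; −1 → -1, wraps to 23 = x, carry into square.
Longitude square 7; −1 → 6.
The latitude characters are unchanged.

PN65xa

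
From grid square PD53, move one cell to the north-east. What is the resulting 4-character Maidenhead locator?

PD64

Longitude square 5; +1 → 6.
Latitude square 3; +1 → 4.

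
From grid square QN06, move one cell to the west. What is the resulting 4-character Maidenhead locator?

PN96

Longitude square 0; −1 → -1, wraps to 9, carry into field.
Longitude field Q = 16; −1 → 15 = P.
The latitude characters are unchanged.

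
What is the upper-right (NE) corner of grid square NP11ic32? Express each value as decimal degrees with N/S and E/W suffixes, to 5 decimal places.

61.09583° N, 82.70000° E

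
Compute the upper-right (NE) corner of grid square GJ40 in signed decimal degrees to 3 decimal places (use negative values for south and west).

1.000, -50.000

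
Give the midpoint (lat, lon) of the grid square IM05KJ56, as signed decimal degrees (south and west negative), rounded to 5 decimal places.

Field I=8, M=12: +8·20° lon, +12·10° lat → SW at lon -20°, lat 30°.
Square 0, 5: +0·2° lon, +5·1° lat → SW at lon -20°, lat 35°.
Subsquare k=10, j=9: +10·0.0833333° lon, +9·0.0416667° lat → SW at lon -19.1667°, lat 35.375°.
Extended square 5, 6: +5·0.00833333° lon, +6·0.00416667° lat → SW at lon -19.125°, lat 35.4°.
Cell spans 0.00833333° lon × 0.00416667° lat. Centre is SW corner plus half of each.
latitude 35.40208, longitude -19.12083.

35.40208, -19.12083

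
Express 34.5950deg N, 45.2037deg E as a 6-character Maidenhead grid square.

Add 180° to longitude and 90° to latitude: 225.2037, 124.5950.
Field: lon ⌊225.2037/20⌋ = 11 → L; lat ⌊124.5950/10⌋ = 12 → M.
Square: lon ⌊5.2037/2⌋ = 2; lat ⌊4.5950/1⌋ = 4.
Subsquare: lon ⌊1.2037/0.0833333⌋ = 14 → o; lat ⌊0.5950/0.0416667⌋ = 14 → o.

LM24oo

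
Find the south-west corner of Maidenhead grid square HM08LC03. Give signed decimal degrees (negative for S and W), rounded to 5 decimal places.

Field H=7, M=12: +7·20° lon, +12·10° lat → SW at lon -40°, lat 30°.
Square 0, 8: +0·2° lon, +8·1° lat → SW at lon -40°, lat 38°.
Subsquare l=11, c=2: +11·0.0833333° lon, +2·0.0416667° lat → SW at lon -39.0833°, lat 38.0833°.
Extended square 0, 3: +0·0.00833333° lon, +3·0.00416667° lat → SW at lon -39.0833°, lat 38.0958°.
latitude 38.09583, longitude -39.08333.

38.09583, -39.08333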